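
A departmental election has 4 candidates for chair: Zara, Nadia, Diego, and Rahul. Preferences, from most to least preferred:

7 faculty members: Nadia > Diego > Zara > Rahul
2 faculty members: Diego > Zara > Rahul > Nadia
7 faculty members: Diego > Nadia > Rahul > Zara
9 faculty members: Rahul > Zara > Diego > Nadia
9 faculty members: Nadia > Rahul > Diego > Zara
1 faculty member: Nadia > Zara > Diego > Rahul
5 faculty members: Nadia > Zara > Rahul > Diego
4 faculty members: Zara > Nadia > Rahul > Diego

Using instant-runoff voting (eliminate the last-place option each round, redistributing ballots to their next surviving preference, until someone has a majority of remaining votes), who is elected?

Nadia

Round 1: Zara 4, Nadia 22, Diego 9, Rahul 9. Eliminate Zara.
Round 2: Nadia 26, Diego 9, Rahul 9. Nadia has a majority.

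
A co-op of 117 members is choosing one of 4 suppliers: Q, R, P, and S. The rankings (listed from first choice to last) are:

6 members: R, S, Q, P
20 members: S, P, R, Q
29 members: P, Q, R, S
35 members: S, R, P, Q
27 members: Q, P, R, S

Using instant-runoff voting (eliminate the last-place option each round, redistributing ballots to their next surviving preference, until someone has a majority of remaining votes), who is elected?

S

Round 1: Q 27, R 6, P 29, S 55. Eliminate R.
Round 2: Q 27, P 29, S 61. S has a majority.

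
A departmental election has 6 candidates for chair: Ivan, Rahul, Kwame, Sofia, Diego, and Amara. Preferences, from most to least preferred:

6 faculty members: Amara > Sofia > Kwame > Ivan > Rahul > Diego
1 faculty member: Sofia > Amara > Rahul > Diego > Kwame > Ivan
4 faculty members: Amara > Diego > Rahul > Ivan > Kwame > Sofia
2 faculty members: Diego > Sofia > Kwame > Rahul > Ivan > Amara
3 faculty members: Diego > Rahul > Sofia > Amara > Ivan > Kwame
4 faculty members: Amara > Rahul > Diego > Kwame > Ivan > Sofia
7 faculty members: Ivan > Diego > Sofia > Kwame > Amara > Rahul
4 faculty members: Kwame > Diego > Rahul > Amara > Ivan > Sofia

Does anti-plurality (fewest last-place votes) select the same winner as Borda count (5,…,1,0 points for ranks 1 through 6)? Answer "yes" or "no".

Anti-plurality — last-place votes: Ivan 1, Rahul 7, Kwame 3, Sofia 12, Diego 6, Amara 2. Winner: Ivan.
Borda — scores: Ivan 68, Rahul 65, Kwame 71, Sofia 67, Diego 99, Amara 95. Winner: Diego.
The two methods disagree.

no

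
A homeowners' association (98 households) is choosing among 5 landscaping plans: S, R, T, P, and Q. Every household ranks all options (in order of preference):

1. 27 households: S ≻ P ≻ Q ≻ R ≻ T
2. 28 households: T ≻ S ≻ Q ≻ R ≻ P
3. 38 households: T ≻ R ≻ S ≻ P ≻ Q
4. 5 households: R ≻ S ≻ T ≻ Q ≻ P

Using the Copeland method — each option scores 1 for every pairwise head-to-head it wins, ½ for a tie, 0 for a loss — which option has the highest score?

T

S: beats R, P, and Q; loses to T → score 3.
R: beats P; loses to S, T, and Q → score 1.
T: beats S, R, P, and Q → score 4.
P: beats Q; loses to S, R, and T → score 1.
Q: beats R; loses to S, T, and P → score 1.
T has the best pairwise record.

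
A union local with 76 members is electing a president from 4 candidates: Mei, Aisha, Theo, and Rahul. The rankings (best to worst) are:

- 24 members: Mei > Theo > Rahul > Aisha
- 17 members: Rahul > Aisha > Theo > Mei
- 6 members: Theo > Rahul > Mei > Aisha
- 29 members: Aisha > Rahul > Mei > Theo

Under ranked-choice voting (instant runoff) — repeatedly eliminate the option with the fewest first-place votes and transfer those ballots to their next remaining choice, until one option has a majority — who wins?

Round 1: Mei 24, Aisha 29, Theo 6, Rahul 17. Eliminate Theo.
Round 2: Mei 24, Aisha 29, Rahul 23. Eliminate Rahul.
Round 3: Mei 30, Aisha 46. Aisha has a majority.

Aisha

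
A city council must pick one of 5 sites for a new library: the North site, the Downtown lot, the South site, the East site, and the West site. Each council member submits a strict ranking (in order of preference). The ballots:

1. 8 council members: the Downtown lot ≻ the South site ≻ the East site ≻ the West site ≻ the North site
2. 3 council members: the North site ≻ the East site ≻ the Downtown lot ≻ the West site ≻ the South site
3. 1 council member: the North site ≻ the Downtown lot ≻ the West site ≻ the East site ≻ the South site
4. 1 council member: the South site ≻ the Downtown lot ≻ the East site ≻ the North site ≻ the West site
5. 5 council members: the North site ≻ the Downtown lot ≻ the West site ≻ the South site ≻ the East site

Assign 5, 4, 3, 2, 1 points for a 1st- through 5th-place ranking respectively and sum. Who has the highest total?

the North site: 8·1 + 3·5 + 1·5 + 1·2 + 5·5 = 55
the Downtown lot: 8·5 + 3·3 + 1·4 + 1·4 + 5·4 = 77
the South site: 8·4 + 3·1 + 1·1 + 1·5 + 5·2 = 51
the East site: 8·3 + 3·4 + 1·2 + 1·3 + 5·1 = 46
the West site: 8·2 + 3·2 + 1·3 + 1·1 + 5·3 = 41
the Downtown lot has the highest Borda score (77).

the Downtown lot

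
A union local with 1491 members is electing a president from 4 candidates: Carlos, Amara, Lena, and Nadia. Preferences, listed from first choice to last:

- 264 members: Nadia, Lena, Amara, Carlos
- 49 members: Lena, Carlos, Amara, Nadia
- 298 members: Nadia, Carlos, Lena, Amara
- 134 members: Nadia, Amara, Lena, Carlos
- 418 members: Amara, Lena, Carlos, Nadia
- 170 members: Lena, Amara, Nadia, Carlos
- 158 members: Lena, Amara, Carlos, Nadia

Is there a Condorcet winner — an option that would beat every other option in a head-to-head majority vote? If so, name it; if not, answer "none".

Lena

Lena vs Carlos: 1193–298 for Lena.
Lena vs Amara: 939–552 for Lena.
Lena vs Nadia: 795–696 for Lena.
Lena beats every other option head-to-head.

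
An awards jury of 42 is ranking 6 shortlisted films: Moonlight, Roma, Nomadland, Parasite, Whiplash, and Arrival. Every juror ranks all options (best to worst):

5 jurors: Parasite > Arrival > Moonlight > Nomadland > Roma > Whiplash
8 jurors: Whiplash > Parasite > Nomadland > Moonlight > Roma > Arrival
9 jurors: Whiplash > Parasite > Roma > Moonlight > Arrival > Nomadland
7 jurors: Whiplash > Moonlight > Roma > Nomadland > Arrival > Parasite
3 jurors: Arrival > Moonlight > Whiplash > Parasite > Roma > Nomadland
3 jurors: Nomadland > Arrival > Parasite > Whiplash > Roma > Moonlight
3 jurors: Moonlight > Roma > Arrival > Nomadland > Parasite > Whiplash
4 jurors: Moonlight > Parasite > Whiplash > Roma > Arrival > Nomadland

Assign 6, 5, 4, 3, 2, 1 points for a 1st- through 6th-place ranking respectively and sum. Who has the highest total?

Moonlight: 5·4 + 8·3 + 9·3 + 7·5 + 3·5 + 3·1 + 3·6 + 4·6 = 166
Roma: 5·2 + 8·2 + 9·4 + 7·4 + 3·2 + 3·2 + 3·5 + 4·3 = 129
Nomadland: 5·3 + 8·4 + 9·1 + 7·3 + 3·1 + 3·6 + 3·3 + 4·1 = 111
Parasite: 5·6 + 8·5 + 9·5 + 7·1 + 3·3 + 3·4 + 3·2 + 4·5 = 169
Whiplash: 5·1 + 8·6 + 9·6 + 7·6 + 3·4 + 3·3 + 3·1 + 4·4 = 189
Arrival: 5·5 + 8·1 + 9·2 + 7·2 + 3·6 + 3·5 + 3·4 + 4·2 = 118
Whiplash has the highest Borda score (189).

Whiplash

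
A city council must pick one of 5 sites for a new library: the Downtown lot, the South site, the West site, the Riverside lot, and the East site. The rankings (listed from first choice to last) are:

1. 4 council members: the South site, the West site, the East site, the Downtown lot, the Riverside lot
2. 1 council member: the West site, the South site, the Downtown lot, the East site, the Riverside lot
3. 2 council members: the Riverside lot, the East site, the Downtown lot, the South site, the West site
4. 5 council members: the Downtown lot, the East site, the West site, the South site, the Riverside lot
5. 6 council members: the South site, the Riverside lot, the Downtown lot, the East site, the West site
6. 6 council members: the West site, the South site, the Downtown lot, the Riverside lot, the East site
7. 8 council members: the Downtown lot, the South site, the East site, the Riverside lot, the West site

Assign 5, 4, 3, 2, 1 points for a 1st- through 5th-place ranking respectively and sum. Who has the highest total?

the Downtown lot: 4·2 + 1·3 + 2·3 + 5·5 + 6·3 + 6·3 + 8·5 = 118
the South site: 4·5 + 1·4 + 2·2 + 5·2 + 6·5 + 6·4 + 8·4 = 124
the West site: 4·4 + 1·5 + 2·1 + 5·3 + 6·1 + 6·5 + 8·1 = 82
the Riverside lot: 4·1 + 1·1 + 2·5 + 5·1 + 6·4 + 6·2 + 8·2 = 72
the East site: 4·3 + 1·2 + 2·4 + 5·4 + 6·2 + 6·1 + 8·3 = 84
the South site has the highest Borda score (124).

the South site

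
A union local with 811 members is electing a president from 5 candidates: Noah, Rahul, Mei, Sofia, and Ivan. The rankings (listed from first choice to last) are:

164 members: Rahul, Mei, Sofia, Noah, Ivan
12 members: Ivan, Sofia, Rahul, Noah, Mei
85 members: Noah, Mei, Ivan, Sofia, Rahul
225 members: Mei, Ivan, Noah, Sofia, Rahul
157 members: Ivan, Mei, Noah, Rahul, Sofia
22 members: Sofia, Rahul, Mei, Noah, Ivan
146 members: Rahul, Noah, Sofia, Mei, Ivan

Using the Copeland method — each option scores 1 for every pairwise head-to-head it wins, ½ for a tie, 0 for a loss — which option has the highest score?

Mei

Noah: beats Rahul, Sofia, and Ivan; loses to Mei → score 3.
Rahul: beats Sofia; loses to Noah, Mei, and Ivan → score 1.
Mei: beats Noah, Rahul, Sofia, and Ivan → score 4.
Sofia: loses to Noah, Rahul, Mei, and Ivan → score 0.
Ivan: beats Rahul and Sofia; loses to Noah and Mei → score 2.
Mei has the best pairwise record.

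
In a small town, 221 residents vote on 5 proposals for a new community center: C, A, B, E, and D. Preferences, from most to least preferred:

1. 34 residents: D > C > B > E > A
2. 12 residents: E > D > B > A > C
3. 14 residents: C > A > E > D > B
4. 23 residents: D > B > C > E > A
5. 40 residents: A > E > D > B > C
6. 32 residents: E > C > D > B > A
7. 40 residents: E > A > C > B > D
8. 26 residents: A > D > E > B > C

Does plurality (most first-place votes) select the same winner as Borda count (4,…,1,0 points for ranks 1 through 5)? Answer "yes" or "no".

Plurality — first-place votes: C 14, A 66, B 0, E 84, D 57. Winner: E.
Borda — scores: C 380, A 438, B 299, E 593, D 500. Winner: E.
The two methods agree.

yes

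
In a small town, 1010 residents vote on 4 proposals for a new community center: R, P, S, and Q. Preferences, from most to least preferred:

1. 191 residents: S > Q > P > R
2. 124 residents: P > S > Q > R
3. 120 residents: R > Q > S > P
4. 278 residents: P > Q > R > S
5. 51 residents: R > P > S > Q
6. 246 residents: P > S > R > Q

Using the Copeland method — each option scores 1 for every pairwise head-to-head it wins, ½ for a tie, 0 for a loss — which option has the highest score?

P

R: loses to P, S, and Q → score 0.
P: beats R, S, and Q → score 3.
S: beats R and Q; loses to P → score 2.
Q: beats R; loses to P and S → score 1.
P has the best pairwise record.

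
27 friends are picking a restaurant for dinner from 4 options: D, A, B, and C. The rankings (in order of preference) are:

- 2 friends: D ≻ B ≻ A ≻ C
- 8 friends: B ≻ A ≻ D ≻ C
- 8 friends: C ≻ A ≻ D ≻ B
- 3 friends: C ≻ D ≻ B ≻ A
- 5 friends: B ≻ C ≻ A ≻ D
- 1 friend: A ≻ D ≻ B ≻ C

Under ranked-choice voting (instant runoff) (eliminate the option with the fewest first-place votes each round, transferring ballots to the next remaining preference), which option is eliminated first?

A

Round 1: D 2, A 1, B 13, C 11. Eliminate A.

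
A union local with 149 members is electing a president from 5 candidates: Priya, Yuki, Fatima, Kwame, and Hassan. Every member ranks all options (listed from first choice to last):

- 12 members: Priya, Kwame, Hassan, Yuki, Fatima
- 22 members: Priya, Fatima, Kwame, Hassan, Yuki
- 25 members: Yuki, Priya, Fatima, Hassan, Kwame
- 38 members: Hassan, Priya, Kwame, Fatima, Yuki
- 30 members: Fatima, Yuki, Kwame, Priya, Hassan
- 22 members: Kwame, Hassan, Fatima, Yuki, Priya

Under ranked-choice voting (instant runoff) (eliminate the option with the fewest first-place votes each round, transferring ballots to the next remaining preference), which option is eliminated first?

Kwame

Round 1: Priya 34, Yuki 25, Fatima 30, Kwame 22, Hassan 38. Eliminate Kwame.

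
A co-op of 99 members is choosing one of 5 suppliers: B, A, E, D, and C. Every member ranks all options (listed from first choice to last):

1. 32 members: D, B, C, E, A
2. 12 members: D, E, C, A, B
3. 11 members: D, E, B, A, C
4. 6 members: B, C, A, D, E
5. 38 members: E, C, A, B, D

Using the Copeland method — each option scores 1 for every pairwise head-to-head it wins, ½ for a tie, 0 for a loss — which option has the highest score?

B: loses to A, E, D, and C → score 0.
A: beats B; loses to E, D, and C → score 1.
E: beats B, A, and C; loses to D → score 3.
D: beats B, A, E, and C → score 4.
C: beats B and A; loses to E and D → score 2.
D has the best pairwise record.

D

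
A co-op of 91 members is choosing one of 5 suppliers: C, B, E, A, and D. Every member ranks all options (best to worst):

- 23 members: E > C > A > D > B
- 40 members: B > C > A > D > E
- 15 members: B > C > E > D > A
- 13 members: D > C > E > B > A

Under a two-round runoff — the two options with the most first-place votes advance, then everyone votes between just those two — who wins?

Round 1 first-place votes: C 0, B 55, E 23, A 0, D 13.
B and E advance.
Runoff: B is preferred to E by 55 voters; E by 36.
B wins the runoff.

B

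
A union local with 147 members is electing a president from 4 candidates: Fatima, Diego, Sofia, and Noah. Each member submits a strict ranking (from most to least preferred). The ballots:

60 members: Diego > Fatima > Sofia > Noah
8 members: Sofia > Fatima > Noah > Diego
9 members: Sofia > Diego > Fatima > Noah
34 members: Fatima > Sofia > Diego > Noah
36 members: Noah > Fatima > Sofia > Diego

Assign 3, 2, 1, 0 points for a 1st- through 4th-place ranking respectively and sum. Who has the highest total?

Fatima: 60·2 + 8·2 + 9·1 + 34·3 + 36·2 = 319
Diego: 60·3 + 8·0 + 9·2 + 34·1 + 36·0 = 232
Sofia: 60·1 + 8·3 + 9·3 + 34·2 + 36·1 = 215
Noah: 60·0 + 8·1 + 9·0 + 34·0 + 36·3 = 116
Fatima has the highest Borda score (319).

Fatima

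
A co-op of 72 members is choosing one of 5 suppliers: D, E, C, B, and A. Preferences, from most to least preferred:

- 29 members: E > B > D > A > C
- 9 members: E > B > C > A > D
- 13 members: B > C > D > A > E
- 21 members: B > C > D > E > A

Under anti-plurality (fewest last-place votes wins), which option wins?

B

Last-place votes: D 9, E 13, C 29, B 0, A 21.
B is ranked last by the fewest voters, so B wins.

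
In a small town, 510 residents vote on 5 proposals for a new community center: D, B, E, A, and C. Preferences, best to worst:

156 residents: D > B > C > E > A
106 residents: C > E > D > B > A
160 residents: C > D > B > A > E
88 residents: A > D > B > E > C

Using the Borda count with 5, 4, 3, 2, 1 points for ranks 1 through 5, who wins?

D: 156·5 + 106·3 + 160·4 + 88·4 = 2090
B: 156·4 + 106·2 + 160·3 + 88·3 = 1580
E: 156·2 + 106·4 + 160·1 + 88·2 = 1072
A: 156·1 + 106·1 + 160·2 + 88·5 = 1022
C: 156·3 + 106·5 + 160·5 + 88·1 = 1886
D has the highest Borda score (2090).

D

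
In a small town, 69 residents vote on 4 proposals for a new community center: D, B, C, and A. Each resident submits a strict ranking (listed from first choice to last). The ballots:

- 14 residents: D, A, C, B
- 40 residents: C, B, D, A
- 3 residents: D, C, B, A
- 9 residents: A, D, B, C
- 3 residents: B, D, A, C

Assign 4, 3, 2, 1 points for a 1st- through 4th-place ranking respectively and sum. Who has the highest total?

C

D: 14·4 + 40·2 + 3·4 + 9·3 + 3·3 = 184
B: 14·1 + 40·3 + 3·2 + 9·2 + 3·4 = 170
C: 14·2 + 40·4 + 3·3 + 9·1 + 3·1 = 209
A: 14·3 + 40·1 + 3·1 + 9·4 + 3·2 = 127
C has the highest Borda score (209).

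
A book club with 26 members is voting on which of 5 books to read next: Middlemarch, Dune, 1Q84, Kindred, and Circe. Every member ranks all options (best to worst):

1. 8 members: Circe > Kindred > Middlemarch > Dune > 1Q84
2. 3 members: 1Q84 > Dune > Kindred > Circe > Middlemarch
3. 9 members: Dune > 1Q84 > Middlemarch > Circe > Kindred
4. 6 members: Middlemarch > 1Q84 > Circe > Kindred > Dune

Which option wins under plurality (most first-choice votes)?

First-place votes: Middlemarch 6, Dune 9, 1Q84 3, Kindred 0, Circe 8.
Dune has the most first-place votes.

Dune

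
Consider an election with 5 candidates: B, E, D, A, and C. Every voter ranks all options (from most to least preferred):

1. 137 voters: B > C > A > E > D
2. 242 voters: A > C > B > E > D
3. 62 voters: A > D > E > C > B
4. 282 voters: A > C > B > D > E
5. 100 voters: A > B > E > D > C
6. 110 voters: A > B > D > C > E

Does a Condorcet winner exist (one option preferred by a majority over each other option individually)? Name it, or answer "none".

A

A vs B: 796–137 for A.
A vs E: 933–0 for A.
A vs D: 933–0 for A.
A vs C: 796–137 for A.
A beats every other option head-to-head.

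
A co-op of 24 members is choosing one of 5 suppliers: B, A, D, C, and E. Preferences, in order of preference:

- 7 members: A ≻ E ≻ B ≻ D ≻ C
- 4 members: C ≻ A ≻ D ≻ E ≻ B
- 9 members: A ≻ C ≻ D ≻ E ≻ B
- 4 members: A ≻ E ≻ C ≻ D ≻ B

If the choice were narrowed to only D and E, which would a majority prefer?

D

Voters preferring D to E: 13; preferring E to D: 11.
D wins the head-to-head.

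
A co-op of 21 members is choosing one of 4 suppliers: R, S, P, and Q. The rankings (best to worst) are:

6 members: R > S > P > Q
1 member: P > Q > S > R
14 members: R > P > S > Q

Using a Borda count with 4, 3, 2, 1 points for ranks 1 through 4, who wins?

R

R: 6·4 + 1·1 + 14·4 = 81
S: 6·3 + 1·2 + 14·2 = 48
P: 6·2 + 1·4 + 14·3 = 58
Q: 6·1 + 1·3 + 14·1 = 23
R has the highest Borda score (81).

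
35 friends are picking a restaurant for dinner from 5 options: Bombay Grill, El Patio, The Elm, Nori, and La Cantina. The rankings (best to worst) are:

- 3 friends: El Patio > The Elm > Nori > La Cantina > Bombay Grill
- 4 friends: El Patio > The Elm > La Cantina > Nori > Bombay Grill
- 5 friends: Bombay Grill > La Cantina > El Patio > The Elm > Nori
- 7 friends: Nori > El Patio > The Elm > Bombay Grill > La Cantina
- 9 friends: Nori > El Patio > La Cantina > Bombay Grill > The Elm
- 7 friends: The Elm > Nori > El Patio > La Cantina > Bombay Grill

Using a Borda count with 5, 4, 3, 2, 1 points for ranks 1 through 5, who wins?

El Patio

Bombay Grill: 3·1 + 4·1 + 5·5 + 7·2 + 9·2 + 7·1 = 71
El Patio: 3·5 + 4·5 + 5·3 + 7·4 + 9·4 + 7·3 = 135
The Elm: 3·4 + 4·4 + 5·2 + 7·3 + 9·1 + 7·5 = 103
Nori: 3·3 + 4·2 + 5·1 + 7·5 + 9·5 + 7·4 = 130
La Cantina: 3·2 + 4·3 + 5·4 + 7·1 + 9·3 + 7·2 = 86
El Patio has the highest Borda score (135).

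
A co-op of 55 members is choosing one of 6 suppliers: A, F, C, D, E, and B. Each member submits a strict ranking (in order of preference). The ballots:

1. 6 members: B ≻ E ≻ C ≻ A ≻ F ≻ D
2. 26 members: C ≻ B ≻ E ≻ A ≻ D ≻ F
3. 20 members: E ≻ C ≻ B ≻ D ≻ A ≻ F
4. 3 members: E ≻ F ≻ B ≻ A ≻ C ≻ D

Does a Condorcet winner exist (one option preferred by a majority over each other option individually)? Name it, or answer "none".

Checking pairwise contests:
C beats A 52–3.
A beats F 52–3.
E beats C 29–26.
A beats D 35–20.
B beats E 32–23.
C beats B 46–9.
Every option loses at least one head-to-head, so there is no Condorcet winner.

none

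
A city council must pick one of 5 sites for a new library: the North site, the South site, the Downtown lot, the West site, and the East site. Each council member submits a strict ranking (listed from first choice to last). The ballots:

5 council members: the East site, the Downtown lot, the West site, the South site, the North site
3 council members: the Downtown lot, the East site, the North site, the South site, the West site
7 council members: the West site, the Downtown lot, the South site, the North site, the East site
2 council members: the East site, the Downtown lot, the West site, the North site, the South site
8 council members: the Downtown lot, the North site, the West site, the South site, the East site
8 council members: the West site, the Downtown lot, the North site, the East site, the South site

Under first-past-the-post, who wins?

the West site

First-place votes: the North site 0, the South site 0, the Downtown lot 11, the West site 15, the East site 7.
the West site has the most first-place votes.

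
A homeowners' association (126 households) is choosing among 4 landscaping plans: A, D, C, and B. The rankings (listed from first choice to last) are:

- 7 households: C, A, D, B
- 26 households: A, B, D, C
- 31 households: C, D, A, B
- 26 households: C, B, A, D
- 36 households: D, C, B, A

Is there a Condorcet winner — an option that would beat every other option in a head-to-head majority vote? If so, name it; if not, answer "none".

C vs A: 100–26 for C.
C vs D: 64–62 for C.
C vs B: 100–26 for C.
C beats every other option head-to-head.

C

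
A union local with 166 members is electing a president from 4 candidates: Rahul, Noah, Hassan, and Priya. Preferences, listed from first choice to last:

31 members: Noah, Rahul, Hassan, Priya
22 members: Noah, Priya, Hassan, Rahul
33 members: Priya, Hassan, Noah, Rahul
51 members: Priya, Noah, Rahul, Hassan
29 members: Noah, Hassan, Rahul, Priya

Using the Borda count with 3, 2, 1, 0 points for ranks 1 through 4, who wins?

Noah

Rahul: 31·2 + 22·0 + 33·0 + 51·1 + 29·1 = 142
Noah: 31·3 + 22·3 + 33·1 + 51·2 + 29·3 = 381
Hassan: 31·1 + 22·1 + 33·2 + 51·0 + 29·2 = 177
Priya: 31·0 + 22·2 + 33·3 + 51·3 + 29·0 = 296
Noah has the highest Borda score (381).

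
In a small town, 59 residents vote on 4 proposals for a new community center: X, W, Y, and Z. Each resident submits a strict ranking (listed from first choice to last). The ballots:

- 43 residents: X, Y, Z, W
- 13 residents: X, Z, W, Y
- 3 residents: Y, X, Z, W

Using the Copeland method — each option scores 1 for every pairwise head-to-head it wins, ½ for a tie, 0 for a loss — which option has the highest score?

X: beats W, Y, and Z → score 3.
W: loses to X, Y, and Z → score 0.
Y: beats W and Z; loses to X → score 2.
Z: beats W; loses to X and Y → score 1.
X has the best pairwise record.

X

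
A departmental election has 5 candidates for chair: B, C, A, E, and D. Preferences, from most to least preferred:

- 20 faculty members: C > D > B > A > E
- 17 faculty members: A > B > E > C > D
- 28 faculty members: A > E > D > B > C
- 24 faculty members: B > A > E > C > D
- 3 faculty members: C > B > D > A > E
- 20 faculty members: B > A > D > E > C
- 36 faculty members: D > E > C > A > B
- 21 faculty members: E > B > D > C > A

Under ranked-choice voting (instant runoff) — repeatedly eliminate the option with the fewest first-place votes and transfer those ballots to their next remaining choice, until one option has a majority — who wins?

Round 1: B 44, C 23, A 45, E 21, D 36. Eliminate E.
Round 2: B 65, C 23, A 45, D 36. Eliminate C.
Round 3: B 68, A 45, D 56. Eliminate A.
Round 4: B 85, D 84. B has a majority.

B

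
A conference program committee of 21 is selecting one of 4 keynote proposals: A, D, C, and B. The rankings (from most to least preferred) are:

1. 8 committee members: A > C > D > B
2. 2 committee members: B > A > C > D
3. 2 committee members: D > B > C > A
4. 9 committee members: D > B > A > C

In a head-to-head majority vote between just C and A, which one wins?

A

Voters preferring C to A: 2; preferring A to C: 19.
A wins the head-to-head.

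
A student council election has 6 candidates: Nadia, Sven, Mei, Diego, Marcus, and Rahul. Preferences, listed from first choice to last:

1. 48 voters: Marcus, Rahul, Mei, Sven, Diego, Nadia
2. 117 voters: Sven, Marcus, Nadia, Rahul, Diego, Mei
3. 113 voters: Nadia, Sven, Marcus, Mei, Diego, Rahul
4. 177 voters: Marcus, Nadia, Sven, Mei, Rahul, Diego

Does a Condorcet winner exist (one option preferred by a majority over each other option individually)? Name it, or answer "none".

none

Checking pairwise contests:
Marcus beats Nadia 342–113.
Nadia beats Sven 290–165.
Nadia beats Mei 407–48.
Nadia beats Diego 407–48.
Sven beats Marcus 230–225.
Nadia beats Rahul 407–48.
Every option loses at least one head-to-head, so there is no Condorcet winner.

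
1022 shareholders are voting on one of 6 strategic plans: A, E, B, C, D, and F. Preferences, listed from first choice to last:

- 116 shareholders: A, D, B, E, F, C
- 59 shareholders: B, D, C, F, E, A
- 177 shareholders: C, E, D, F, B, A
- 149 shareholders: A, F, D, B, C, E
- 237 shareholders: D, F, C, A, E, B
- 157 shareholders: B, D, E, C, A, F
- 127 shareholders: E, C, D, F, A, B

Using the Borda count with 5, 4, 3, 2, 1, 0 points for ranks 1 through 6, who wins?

D

A: 116·5 + 59·0 + 177·0 + 149·5 + 237·2 + 157·1 + 127·1 = 2083
E: 116·2 + 59·1 + 177·4 + 149·0 + 237·1 + 157·3 + 127·5 = 2342
B: 116·3 + 59·5 + 177·1 + 149·2 + 237·0 + 157·5 + 127·0 = 1903
C: 116·0 + 59·3 + 177·5 + 149·1 + 237·3 + 157·2 + 127·4 = 2744
D: 116·4 + 59·4 + 177·3 + 149·3 + 237·5 + 157·4 + 127·3 = 3872
F: 116·1 + 59·2 + 177·2 + 149·4 + 237·4 + 157·0 + 127·2 = 2386
D has the highest Borda score (3872).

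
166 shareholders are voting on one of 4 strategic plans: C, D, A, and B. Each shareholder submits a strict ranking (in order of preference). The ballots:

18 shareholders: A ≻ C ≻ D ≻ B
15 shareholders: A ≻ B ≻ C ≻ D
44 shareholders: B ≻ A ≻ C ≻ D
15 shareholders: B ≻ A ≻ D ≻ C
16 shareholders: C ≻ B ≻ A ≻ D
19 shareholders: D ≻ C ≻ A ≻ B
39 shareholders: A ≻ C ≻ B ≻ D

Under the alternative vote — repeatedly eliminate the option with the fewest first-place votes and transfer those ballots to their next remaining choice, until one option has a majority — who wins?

Round 1: C 16, D 19, A 72, B 59. Eliminate C.
Round 2: D 19, A 72, B 75. Eliminate D.
Round 3: A 91, B 75. A has a majority.

A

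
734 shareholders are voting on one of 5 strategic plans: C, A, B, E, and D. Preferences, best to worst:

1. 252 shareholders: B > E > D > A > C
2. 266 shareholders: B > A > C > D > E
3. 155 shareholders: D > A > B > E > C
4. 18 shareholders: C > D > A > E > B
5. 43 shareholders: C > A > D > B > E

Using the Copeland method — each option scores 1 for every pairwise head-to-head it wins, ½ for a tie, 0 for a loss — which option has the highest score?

C: loses to A, B, E, and D → score 0.
A: beats C and E; loses to B and D → score 2.
B: beats C, A, E, and D → score 4.
E: beats C; loses to A, B, and D → score 1.
D: beats C, A, and E; loses to B → score 3.
B has the best pairwise record.

B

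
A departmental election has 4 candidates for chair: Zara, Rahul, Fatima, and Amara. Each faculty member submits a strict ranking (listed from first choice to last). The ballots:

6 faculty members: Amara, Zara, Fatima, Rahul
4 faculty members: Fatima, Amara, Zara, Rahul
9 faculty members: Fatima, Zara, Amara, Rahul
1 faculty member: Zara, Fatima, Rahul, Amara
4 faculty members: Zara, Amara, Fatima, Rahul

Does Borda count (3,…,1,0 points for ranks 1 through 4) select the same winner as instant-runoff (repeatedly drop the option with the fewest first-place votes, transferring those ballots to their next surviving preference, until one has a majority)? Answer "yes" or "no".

yes

Borda — scores: Zara 49, Rahul 1, Fatima 51, Amara 43. Winner: Fatima.
Instant-runoff — R1 Zara 5, Rahul 0, Fatima 13, Amara 6 (Fatima winner). Winner: Fatima.
The two methods agree.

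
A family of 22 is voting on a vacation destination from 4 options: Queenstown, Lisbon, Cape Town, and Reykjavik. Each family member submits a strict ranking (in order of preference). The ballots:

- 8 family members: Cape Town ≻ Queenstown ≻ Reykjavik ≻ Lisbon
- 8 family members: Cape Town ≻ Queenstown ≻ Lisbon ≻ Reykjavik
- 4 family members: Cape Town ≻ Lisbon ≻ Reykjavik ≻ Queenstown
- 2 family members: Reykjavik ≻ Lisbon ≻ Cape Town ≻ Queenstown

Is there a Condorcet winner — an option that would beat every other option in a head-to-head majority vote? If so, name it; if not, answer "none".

Cape Town vs Queenstown: 22–0 for Cape Town.
Cape Town vs Lisbon: 20–2 for Cape Town.
Cape Town vs Reykjavik: 20–2 for Cape Town.
Cape Town beats every other option head-to-head.

Cape Town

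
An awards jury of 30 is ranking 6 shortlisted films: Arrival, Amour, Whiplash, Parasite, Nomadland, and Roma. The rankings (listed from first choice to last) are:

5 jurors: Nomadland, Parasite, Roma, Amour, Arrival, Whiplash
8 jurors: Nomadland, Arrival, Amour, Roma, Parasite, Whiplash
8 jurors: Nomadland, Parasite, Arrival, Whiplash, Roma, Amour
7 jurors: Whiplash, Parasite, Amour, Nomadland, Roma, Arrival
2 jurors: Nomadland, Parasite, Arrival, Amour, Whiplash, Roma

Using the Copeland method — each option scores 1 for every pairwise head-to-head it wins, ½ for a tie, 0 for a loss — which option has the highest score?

Nomadland

Arrival: beats Amour, Whiplash, and Roma; loses to Parasite and Nomadland → score 3.
Amour: beats Roma; ties Whiplash; loses to Arrival, Parasite, and Nomadland → score 1.5.
Whiplash: beats Roma; ties Amour; loses to Arrival, Parasite, and Nomadland → score 1.5.
Parasite: beats Arrival, Amour, Whiplash, and Roma; loses to Nomadland → score 4.
Nomadland: beats Arrival, Amour, Whiplash, Parasite, and Roma → score 5.
Roma: loses to Arrival, Amour, Whiplash, Parasite, and Nomadland → score 0.
Nomadland has the best pairwise record.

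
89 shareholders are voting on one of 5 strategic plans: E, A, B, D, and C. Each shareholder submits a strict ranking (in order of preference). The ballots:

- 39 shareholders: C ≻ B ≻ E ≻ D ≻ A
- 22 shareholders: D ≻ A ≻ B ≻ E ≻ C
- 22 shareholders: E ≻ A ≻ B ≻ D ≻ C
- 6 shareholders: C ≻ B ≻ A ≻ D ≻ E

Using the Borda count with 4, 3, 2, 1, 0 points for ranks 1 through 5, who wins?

E: 39·2 + 22·1 + 22·4 + 6·0 = 188
A: 39·0 + 22·3 + 22·3 + 6·2 = 144
B: 39·3 + 22·2 + 22·2 + 6·3 = 223
D: 39·1 + 22·4 + 22·1 + 6·1 = 155
C: 39·4 + 22·0 + 22·0 + 6·4 = 180
B has the highest Borda score (223).

B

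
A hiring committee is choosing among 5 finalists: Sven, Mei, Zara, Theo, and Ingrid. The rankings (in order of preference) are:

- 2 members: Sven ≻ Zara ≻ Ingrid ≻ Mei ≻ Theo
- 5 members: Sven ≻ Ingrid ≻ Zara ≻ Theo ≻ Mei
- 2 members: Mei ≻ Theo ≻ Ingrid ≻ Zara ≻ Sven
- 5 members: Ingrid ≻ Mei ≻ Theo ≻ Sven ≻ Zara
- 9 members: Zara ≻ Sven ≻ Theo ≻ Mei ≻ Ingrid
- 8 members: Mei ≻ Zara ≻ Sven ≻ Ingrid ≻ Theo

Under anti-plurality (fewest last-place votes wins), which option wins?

Last-place votes: Sven 2, Mei 5, Zara 5, Theo 10, Ingrid 9.
Sven is ranked last by the fewest voters, so Sven wins.

Sven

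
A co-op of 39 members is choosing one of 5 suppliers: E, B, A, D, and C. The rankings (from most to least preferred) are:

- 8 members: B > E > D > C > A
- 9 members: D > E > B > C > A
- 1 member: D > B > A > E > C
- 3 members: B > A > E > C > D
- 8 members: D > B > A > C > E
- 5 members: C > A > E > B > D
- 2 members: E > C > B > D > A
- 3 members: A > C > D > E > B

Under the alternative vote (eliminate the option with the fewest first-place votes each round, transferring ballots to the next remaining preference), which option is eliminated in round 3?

C

Round 1: E 2, B 11, A 3, D 18, C 5. Eliminate E.
Round 2: B 11, A 3, D 18, C 7. Eliminate A.
Round 3: B 11, D 18, C 10. Eliminate C.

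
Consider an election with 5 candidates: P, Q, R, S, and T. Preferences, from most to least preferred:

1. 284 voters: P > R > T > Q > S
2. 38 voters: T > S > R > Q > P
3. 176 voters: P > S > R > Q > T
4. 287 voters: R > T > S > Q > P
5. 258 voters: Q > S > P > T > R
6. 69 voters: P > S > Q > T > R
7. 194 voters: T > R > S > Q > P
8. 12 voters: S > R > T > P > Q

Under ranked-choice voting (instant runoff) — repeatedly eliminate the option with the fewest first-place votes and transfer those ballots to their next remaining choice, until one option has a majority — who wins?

Round 1: P 529, Q 258, R 287, S 12, T 232. Eliminate S.
Round 2: P 529, Q 258, R 299, T 232. Eliminate T.
Round 3: P 529, Q 258, R 531. Eliminate Q.
Round 4: P 787, R 531. P has a majority.

P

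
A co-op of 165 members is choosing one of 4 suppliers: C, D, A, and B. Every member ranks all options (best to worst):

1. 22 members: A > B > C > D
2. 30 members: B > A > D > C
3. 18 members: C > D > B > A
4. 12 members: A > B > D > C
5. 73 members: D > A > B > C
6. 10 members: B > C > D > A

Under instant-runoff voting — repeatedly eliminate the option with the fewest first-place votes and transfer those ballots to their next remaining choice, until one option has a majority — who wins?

Round 1: C 18, D 73, A 34, B 40. Eliminate C.
Round 2: D 91, A 34, B 40. D has a majority.

D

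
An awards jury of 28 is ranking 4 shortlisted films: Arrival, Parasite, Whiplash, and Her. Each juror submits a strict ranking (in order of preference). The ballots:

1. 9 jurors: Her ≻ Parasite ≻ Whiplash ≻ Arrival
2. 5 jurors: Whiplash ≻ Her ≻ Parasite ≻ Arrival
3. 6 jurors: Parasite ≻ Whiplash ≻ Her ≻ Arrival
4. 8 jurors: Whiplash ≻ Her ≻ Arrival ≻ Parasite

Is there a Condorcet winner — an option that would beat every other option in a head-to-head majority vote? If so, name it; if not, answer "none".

Checking pairwise contests:
Parasite beats Arrival 20–8.
Her beats Parasite 22–6.
Parasite beats Whiplash 15–13.
Whiplash beats Her 19–9.
Every option loses at least one head-to-head, so there is no Condorcet winner.

none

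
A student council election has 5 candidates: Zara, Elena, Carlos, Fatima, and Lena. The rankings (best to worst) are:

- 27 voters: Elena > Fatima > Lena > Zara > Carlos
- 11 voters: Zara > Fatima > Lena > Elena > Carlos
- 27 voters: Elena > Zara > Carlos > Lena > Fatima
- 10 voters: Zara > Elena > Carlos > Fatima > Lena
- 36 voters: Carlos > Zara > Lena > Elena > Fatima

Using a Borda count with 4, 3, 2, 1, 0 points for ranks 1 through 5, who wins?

Zara

Zara: 27·1 + 11·4 + 27·3 + 10·4 + 36·3 = 300
Elena: 27·4 + 11·1 + 27·4 + 10·3 + 36·1 = 293
Carlos: 27·0 + 11·0 + 27·2 + 10·2 + 36·4 = 218
Fatima: 27·3 + 11·3 + 27·0 + 10·1 + 36·0 = 124
Lena: 27·2 + 11·2 + 27·1 + 10·0 + 36·2 = 175
Zara has the highest Borda score (300).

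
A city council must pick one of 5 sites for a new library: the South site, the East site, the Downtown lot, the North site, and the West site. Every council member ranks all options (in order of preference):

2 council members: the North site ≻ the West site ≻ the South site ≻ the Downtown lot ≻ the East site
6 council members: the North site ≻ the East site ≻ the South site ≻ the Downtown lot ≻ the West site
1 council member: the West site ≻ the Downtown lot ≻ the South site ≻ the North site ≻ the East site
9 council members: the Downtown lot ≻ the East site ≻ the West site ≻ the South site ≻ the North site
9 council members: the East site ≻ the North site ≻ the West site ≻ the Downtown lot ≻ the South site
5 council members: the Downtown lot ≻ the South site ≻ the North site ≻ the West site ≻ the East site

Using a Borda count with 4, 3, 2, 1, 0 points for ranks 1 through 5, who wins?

the South site: 2·2 + 6·2 + 1·2 + 9·1 + 9·0 + 5·3 = 42
the East site: 2·0 + 6·3 + 1·0 + 9·3 + 9·4 + 5·0 = 81
the Downtown lot: 2·1 + 6·1 + 1·3 + 9·4 + 9·1 + 5·4 = 76
the North site: 2·4 + 6·4 + 1·1 + 9·0 + 9·3 + 5·2 = 70
the West site: 2·3 + 6·0 + 1·4 + 9·2 + 9·2 + 5·1 = 51
the East site has the highest Borda score (81).

the East site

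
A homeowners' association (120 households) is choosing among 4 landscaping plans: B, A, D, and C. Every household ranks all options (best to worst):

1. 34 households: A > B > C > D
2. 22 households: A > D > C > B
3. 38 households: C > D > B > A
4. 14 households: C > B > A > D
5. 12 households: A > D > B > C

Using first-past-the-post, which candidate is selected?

A

First-place votes: B 0, A 68, D 0, C 52.
A has the most first-place votes.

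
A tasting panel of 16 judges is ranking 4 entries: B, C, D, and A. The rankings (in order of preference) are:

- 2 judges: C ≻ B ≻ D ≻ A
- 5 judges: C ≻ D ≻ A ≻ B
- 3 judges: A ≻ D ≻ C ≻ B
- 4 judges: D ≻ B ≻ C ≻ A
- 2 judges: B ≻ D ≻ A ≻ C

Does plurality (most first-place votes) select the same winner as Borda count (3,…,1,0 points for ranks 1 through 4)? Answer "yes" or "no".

no

Plurality — first-place votes: B 2, C 7, D 4, A 3. Winner: C.
Borda — scores: B 18, C 28, D 34, A 16. Winner: D.
The two methods disagree.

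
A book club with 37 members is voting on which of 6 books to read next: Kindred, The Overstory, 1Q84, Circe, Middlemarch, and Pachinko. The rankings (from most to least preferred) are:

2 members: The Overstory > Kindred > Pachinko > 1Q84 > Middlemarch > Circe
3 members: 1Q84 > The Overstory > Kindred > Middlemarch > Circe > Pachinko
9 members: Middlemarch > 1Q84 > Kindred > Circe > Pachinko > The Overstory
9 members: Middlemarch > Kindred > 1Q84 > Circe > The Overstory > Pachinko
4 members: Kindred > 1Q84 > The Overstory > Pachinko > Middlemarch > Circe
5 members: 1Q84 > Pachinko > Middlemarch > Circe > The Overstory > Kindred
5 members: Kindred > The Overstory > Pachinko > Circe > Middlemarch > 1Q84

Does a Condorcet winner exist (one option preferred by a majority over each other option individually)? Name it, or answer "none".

Middlemarch

Middlemarch vs Kindred: 23–14 for Middlemarch.
Middlemarch vs The Overstory: 23–14 for Middlemarch.
Middlemarch vs 1Q84: 23–14 for Middlemarch.
Middlemarch vs Circe: 32–5 for Middlemarch.
Middlemarch vs Pachinko: 21–16 for Middlemarch.
Middlemarch beats every other option head-to-head.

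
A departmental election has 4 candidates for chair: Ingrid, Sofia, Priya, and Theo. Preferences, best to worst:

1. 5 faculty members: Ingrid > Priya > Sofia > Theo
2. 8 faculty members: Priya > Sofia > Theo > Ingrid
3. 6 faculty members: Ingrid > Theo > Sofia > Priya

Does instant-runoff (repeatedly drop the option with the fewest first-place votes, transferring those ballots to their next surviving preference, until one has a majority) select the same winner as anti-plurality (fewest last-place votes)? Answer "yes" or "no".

Instant-runoff — R1 Ingrid 11, Sofia 0, Priya 8, Theo 0 (Ingrid winner). Winner: Ingrid.
Anti-plurality — last-place votes: Ingrid 8, Sofia 0, Priya 6, Theo 5. Winner: Sofia.
The two methods disagree.

no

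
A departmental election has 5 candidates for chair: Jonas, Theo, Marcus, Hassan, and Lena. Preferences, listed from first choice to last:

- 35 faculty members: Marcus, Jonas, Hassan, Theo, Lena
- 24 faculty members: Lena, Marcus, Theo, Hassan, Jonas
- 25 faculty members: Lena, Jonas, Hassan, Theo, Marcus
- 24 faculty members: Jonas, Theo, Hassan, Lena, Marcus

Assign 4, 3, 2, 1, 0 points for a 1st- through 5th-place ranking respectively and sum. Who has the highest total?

Jonas

Jonas: 35·3 + 24·0 + 25·3 + 24·4 = 276
Theo: 35·1 + 24·2 + 25·1 + 24·3 = 180
Marcus: 35·4 + 24·3 + 25·0 + 24·0 = 212
Hassan: 35·2 + 24·1 + 25·2 + 24·2 = 192
Lena: 35·0 + 24·4 + 25·4 + 24·1 = 220
Jonas has the highest Borda score (276).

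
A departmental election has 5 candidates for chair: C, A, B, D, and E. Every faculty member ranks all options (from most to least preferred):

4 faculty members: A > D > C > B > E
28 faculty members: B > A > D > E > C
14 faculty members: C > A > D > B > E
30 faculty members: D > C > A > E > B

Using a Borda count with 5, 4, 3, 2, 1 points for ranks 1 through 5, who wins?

C: 4·3 + 28·1 + 14·5 + 30·4 = 230
A: 4·5 + 28·4 + 14·4 + 30·3 = 278
B: 4·2 + 28·5 + 14·2 + 30·1 = 206
D: 4·4 + 28·3 + 14·3 + 30·5 = 292
E: 4·1 + 28·2 + 14·1 + 30·2 = 134
D has the highest Borda score (292).

D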